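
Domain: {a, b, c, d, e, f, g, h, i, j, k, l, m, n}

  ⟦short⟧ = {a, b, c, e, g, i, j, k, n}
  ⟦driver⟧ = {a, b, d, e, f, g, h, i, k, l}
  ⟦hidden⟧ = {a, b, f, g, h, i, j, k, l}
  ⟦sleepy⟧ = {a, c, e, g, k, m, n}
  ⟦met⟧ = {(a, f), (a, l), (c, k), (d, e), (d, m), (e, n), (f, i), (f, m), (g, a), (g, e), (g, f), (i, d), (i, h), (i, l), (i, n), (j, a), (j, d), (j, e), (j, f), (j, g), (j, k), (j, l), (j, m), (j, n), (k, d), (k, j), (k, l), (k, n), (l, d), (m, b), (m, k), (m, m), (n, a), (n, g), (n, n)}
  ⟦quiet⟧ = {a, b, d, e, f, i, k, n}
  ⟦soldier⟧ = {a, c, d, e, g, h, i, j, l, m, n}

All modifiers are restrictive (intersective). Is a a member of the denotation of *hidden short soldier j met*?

⟦j met⟧ = {x : ⟨j, x⟩ ∈ ⟦met⟧} = {a, d, e, f, g, k, l, m, n}
⟦soldier⟧ = {a, c, d, e, g, h, i, j, l, m, n}
… ∩ ⟦j met⟧ = {a, c, d, e, g, h, i, j, l, m, n} ∩ {a, d, e, f, g, k, l, m, n} = {a, d, e, g, l, m, n}
… ∩ ⟦hidden⟧ = {a, d, e, g, l, m, n} ∩ {a, b, f, g, h, i, j, k, l} = {a, g, l}
… ∩ ⟦short⟧ = {a, g, l} ∩ {a, b, c, e, g, i, j, k, n} = {a, g}
⟦hidden short soldier j met⟧ = {a, g}; a ∈ this set.

yes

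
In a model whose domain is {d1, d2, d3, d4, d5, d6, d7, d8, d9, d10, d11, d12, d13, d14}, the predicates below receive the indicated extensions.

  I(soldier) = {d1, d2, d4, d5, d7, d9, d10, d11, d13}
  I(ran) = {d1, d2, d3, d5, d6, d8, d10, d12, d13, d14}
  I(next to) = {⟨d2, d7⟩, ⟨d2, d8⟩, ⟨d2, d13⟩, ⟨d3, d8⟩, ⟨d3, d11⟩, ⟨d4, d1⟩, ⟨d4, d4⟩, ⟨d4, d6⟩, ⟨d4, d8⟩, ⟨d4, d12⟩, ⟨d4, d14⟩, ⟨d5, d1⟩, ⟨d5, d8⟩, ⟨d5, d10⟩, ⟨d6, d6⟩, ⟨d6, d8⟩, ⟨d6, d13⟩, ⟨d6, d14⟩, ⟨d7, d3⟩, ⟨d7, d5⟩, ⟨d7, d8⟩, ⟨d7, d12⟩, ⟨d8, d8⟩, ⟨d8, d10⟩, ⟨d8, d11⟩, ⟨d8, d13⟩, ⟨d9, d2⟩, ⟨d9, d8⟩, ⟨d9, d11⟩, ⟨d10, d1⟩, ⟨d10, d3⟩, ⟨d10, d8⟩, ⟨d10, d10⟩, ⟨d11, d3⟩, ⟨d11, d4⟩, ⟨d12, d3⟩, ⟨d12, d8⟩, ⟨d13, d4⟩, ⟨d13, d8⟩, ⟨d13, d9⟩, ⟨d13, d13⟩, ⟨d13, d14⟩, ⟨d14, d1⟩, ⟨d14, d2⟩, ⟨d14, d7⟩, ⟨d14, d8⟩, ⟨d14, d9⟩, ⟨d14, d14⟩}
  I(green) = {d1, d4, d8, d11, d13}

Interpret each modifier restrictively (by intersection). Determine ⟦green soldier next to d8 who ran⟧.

{d13}

⟦next to d8⟧ = {x : ⟨x, d8⟩ ∈ ⟦next to⟧} = {d2, d3, d4, d5, d6, d7, d8, d9, d10, d12, d13, d14}
⟦who ran⟧ = ⟦ran⟧ = {d1, d2, d3, d5, d6, d8, d10, d12, d13, d14}
⟦soldier⟧ = {d1, d2, d4, d5, d7, d9, d10, d11, d13}
… ∩ ⟦next to d8⟧ = {d1, d2, d4, d5, d7, d9, d10, d11, d13} ∩ {d2, d3, d4, d5, d6, d7, d8, d9, d10, d12, d13, d14} = {d2, d4, d5, d7, d9, d10, d13}
… ∩ ⟦who ran⟧ = {d2, d4, d5, d7, d9, d10, d13} ∩ {d1, d2, d3, d5, d6, d8, d10, d12, d13, d14} = {d2, d5, d10, d13}
… ∩ ⟦green⟧ = {d2, d5, d10, d13} ∩ {d1, d4, d8, d11, d13} = {d13}
So ⟦green soldier next to d8 who ran⟧ = {d13}.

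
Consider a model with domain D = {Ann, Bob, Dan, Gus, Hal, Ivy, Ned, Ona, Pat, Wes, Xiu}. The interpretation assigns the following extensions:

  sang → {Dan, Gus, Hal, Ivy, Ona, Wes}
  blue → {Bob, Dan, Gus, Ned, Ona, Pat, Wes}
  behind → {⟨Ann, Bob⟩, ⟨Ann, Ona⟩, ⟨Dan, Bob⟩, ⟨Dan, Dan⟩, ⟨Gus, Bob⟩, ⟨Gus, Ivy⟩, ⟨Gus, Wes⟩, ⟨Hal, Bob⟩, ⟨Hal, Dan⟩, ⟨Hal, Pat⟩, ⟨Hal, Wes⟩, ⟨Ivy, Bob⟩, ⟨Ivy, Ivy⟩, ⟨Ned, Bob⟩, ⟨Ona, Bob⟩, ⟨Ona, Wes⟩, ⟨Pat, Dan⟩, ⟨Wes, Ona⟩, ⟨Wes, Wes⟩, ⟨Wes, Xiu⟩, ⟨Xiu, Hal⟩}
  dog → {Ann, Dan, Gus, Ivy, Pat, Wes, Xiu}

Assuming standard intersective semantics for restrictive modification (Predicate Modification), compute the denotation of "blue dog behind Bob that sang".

⟦behind Bob⟧ = {x : ⟨x, Bob⟩ ∈ ⟦behind⟧} = {Ann, Dan, Gus, Hal, Ivy, Ned, Ona}
⟦that sang⟧ = ⟦sang⟧ = {Dan, Gus, Hal, Ivy, Ona, Wes}
⟦dog⟧ = {Ann, Dan, Gus, Ivy, Pat, Wes, Xiu}
… ∩ ⟦behind Bob⟧ = {Ann, Dan, Gus, Ivy, Pat, Wes, Xiu} ∩ {Ann, Dan, Gus, Hal, Ivy, Ned, Ona} = {Ann, Dan, Gus, Ivy}
… ∩ ⟦that sang⟧ = {Ann, Dan, Gus, Ivy} ∩ {Dan, Gus, Hal, Ivy, Ona, Wes} = {Dan, Gus, Ivy}
… ∩ ⟦blue⟧ = {Dan, Gus, Ivy} ∩ {Bob, Dan, Gus, Ned, Ona, Pat, Wes} = {Dan, Gus}
So ⟦blue dog behind Bob that sang⟧ = {Dan, Gus}.

{Dan, Gus}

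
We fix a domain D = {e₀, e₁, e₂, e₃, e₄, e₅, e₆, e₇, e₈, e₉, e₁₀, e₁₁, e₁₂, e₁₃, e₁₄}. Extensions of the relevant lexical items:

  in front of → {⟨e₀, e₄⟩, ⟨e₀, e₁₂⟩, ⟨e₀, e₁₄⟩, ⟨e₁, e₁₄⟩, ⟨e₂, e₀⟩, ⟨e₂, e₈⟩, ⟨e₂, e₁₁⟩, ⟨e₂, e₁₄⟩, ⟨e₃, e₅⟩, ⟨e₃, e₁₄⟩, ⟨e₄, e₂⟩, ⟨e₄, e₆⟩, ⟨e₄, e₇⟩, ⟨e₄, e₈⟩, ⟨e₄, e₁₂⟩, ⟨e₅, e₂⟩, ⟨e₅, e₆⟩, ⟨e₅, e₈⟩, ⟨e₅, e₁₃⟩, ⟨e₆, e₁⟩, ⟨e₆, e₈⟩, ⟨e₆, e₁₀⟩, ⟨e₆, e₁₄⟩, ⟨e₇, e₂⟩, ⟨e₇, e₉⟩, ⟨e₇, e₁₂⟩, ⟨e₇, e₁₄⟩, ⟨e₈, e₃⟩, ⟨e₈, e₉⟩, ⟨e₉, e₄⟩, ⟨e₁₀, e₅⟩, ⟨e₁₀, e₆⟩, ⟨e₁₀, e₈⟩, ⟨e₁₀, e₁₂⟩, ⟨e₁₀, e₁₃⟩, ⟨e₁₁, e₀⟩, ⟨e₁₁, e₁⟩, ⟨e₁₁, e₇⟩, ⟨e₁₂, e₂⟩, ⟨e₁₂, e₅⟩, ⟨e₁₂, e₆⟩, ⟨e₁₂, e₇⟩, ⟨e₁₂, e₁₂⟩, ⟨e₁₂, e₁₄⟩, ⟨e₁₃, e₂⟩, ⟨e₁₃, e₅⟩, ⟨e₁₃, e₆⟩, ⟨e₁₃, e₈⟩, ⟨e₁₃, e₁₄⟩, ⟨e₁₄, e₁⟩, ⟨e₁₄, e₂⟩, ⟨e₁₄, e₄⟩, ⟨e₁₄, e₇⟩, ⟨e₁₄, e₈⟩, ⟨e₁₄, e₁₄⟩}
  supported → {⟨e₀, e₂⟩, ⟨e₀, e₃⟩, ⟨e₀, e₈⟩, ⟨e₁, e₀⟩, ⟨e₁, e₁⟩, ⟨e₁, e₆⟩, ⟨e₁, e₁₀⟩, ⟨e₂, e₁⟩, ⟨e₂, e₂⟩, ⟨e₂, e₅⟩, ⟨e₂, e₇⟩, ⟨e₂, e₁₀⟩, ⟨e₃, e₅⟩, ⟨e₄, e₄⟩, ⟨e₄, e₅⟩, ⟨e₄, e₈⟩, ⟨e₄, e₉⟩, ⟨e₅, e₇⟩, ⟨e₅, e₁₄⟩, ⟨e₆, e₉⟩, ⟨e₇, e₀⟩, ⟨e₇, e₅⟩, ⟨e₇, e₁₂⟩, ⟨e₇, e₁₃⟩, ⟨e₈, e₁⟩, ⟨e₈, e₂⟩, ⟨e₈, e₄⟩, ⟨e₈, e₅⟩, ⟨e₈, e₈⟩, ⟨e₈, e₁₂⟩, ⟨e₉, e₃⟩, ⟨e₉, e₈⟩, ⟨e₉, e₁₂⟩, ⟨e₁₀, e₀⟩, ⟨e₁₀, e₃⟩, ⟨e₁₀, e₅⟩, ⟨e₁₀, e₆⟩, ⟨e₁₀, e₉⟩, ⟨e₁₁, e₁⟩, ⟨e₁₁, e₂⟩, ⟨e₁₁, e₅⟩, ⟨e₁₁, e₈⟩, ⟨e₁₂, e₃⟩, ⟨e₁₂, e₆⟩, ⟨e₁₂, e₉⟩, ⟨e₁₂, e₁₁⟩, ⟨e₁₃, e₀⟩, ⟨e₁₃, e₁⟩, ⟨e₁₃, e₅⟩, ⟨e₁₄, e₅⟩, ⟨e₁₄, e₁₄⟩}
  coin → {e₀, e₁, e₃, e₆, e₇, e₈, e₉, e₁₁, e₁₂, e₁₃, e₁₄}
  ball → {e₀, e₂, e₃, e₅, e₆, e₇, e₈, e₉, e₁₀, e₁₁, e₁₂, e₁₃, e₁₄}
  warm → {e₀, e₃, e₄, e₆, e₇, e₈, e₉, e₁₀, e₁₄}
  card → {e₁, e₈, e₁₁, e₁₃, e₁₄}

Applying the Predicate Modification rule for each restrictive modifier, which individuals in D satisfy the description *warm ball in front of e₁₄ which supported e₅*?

{e₃, e₇, e₁₄}

⟦in front of e₁₄⟧ = {x : ⟨x, e₁₄⟩ ∈ ⟦in front of⟧} = {e₀, e₁, e₂, e₃, e₆, e₇, e₁₂, e₁₃, e₁₄}
⟦which supported e₅⟧ = {x : ⟨x, e₅⟩ ∈ ⟦supported⟧} = {e₂, e₃, e₄, e₇, e₈, e₁₀, e₁₁, e₁₃, e₁₄}
⟦ball⟧ = {e₀, e₂, e₃, e₅, e₆, e₇, e₈, e₉, e₁₀, e₁₁, e₁₂, e₁₃, e₁₄}
… ∩ ⟦in front of e₁₄⟧ = {e₀, e₂, e₃, e₅, e₆, e₇, e₈, e₉, e₁₀, e₁₁, e₁₂, e₁₃, e₁₄} ∩ {e₀, e₁, e₂, e₃, e₆, e₇, e₁₂, e₁₃, e₁₄} = {e₀, e₂, e₃, e₆, e₇, e₁₂, e₁₃, e₁₄}
… ∩ ⟦which supported e₅⟧ = {e₀, e₂, e₃, e₆, e₇, e₁₂, e₁₃, e₁₄} ∩ {e₂, e₃, e₄, e₇, e₈, e₁₀, e₁₁, e₁₃, e₁₄} = {e₂, e₃, e₇, e₁₃, e₁₄}
… ∩ ⟦warm⟧ = {e₂, e₃, e₇, e₁₃, e₁₄} ∩ {e₀, e₃, e₄, e₆, e₇, e₈, e₉, e₁₀, e₁₄} = {e₃, e₇, e₁₄}
So ⟦warm ball in front of e₁₄ which supported e₅⟧ = {e₃, e₇, e₁₄}.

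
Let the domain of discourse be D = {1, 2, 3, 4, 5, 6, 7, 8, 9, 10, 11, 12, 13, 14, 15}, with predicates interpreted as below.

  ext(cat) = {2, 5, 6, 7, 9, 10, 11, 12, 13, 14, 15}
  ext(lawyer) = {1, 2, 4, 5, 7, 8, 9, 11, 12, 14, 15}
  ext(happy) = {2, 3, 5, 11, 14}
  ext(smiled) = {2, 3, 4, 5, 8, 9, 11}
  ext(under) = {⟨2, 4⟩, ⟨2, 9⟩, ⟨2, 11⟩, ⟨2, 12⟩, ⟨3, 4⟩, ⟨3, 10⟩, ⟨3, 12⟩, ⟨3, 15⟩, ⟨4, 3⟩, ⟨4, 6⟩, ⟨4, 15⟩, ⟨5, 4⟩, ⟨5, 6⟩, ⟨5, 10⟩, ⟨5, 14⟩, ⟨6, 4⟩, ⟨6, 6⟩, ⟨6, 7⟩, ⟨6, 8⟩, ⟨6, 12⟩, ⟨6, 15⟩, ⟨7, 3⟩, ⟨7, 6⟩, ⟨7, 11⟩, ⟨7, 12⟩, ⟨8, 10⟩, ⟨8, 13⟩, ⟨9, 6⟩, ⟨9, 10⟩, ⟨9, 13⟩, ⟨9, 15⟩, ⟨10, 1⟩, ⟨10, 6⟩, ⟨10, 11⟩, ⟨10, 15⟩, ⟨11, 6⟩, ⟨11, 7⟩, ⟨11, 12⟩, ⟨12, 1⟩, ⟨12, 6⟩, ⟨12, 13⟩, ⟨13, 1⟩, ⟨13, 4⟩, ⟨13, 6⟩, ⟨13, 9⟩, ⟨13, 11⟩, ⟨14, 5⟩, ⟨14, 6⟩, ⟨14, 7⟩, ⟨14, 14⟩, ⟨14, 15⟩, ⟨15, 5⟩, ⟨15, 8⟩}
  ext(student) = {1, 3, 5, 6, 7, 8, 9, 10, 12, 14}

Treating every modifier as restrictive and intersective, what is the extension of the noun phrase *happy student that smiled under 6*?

{5}

⟦that smiled⟧ = ⟦smiled⟧ = {2, 3, 4, 5, 8, 9, 11}
⟦under 6⟧ = {x : ⟨x, 6⟩ ∈ ⟦under⟧} = {4, 5, 6, 7, 9, 10, 11, 12, 13, 14}
⟦student⟧ = {1, 3, 5, 6, 7, 8, 9, 10, 12, 14}
… ∩ ⟦that smiled⟧ = {1, 3, 5, 6, 7, 8, 9, 10, 12, 14} ∩ {2, 3, 4, 5, 8, 9, 11} = {3, 5, 8, 9}
… ∩ ⟦under 6⟧ = {3, 5, 8, 9} ∩ {4, 5, 6, 7, 9, 10, 11, 12, 13, 14} = {5, 9}
… ∩ ⟦happy⟧ = {5, 9} ∩ {2, 3, 5, 11, 14} = {5}
So ⟦happy student that smiled under 6⟧ = {5}.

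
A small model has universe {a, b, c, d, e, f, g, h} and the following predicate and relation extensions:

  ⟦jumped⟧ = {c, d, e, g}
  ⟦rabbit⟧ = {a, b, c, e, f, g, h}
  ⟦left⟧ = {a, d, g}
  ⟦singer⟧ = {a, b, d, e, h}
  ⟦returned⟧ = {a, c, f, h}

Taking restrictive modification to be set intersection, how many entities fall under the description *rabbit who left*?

2

⟦who left⟧ = ⟦left⟧ = {a, d, g}
⟦rabbit⟧ = {a, b, c, e, f, g, h}
… ∩ ⟦who left⟧ = {a, b, c, e, f, g, h} ∩ {a, d, g} = {a, g}
⟦rabbit who left⟧ = {a, g}, so the cardinality is 2.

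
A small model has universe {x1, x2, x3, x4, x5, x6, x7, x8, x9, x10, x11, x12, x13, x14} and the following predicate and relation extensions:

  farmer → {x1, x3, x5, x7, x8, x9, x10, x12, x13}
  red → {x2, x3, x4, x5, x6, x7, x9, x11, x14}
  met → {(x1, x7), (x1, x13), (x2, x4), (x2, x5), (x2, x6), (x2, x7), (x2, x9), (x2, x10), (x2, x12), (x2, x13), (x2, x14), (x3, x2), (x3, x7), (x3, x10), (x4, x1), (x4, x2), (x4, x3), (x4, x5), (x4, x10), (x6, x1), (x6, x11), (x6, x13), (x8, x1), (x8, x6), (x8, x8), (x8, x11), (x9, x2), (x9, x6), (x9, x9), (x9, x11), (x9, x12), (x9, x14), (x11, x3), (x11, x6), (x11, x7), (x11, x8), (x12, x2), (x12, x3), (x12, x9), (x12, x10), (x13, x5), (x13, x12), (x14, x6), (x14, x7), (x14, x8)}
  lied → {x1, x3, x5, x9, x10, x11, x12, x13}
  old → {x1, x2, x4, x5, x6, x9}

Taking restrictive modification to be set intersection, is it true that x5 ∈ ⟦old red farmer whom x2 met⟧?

⟦whom x2 met⟧ = {x : ⟨x2, x⟩ ∈ ⟦met⟧} = {x4, x5, x6, x7, x9, x10, x12, x13, x14}
⟦farmer⟧ = {x1, x3, x5, x7, x8, x9, x10, x12, x13}
… ∩ ⟦whom x2 met⟧ = {x1, x3, x5, x7, x8, x9, x10, x12, x13} ∩ {x4, x5, x6, x7, x9, x10, x12, x13, x14} = {x5, x7, x9, x10, x12, x13}
… ∩ ⟦old⟧ = {x5, x7, x9, x10, x12, x13} ∩ {x1, x2, x4, x5, x6, x9} = {x5, x9}
… ∩ ⟦red⟧ = {x5, x9} ∩ {x2, x3, x4, x5, x6, x7, x9, x11, x14} = {x5, x9}
⟦old red farmer whom x2 met⟧ = {x5, x9}; x5 ∈ this set.

yes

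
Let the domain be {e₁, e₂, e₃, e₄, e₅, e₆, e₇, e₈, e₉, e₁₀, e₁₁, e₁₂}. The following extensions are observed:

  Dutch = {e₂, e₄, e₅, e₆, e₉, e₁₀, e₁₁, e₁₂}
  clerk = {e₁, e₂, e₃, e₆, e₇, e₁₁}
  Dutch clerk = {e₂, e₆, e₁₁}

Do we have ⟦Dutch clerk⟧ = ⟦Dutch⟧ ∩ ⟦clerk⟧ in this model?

⟦Dutch⟧ ∩ ⟦clerk⟧ = {e₂, e₄, e₅, e₆, e₉, e₁₀, e₁₁, e₁₂} ∩ {e₁, e₂, e₃, e₆, e₇, e₁₁} = {e₂, e₆, e₁₁}
Observed ⟦Dutch clerk⟧ = {e₂, e₆, e₁₁}.
These coincide, so the modifier is intersective here.

yes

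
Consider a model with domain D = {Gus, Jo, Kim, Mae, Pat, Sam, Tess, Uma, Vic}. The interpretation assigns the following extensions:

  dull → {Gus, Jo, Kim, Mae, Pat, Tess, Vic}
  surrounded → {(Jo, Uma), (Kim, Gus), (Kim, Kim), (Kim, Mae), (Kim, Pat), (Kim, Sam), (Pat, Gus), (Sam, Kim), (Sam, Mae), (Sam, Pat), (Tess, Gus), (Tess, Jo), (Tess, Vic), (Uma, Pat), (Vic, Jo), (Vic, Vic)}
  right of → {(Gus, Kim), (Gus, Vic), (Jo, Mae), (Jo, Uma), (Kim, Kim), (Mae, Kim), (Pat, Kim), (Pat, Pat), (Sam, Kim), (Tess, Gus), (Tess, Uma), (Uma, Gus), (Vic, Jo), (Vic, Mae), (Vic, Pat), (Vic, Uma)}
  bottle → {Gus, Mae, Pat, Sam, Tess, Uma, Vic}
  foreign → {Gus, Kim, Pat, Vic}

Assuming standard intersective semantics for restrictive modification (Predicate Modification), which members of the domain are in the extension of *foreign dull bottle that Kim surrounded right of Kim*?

{Gus, Pat}

⟦that Kim surrounded⟧ = {x : ⟨Kim, x⟩ ∈ ⟦surrounded⟧} = {Gus, Kim, Mae, Pat, Sam}
⟦right of Kim⟧ = {x : ⟨x, Kim⟩ ∈ ⟦right of⟧} = {Gus, Kim, Mae, Pat, Sam}
⟦bottle⟧ = {Gus, Mae, Pat, Sam, Tess, Uma, Vic}
… ∩ ⟦that Kim surrounded⟧ = {Gus, Mae, Pat, Sam, Tess, Uma, Vic} ∩ {Gus, Kim, Mae, Pat, Sam} = {Gus, Mae, Pat, Sam}
… ∩ ⟦right of Kim⟧ = {Gus, Mae, Pat, Sam} ∩ {Gus, Kim, Mae, Pat, Sam} = {Gus, Mae, Pat, Sam}
… ∩ ⟦foreign⟧ = {Gus, Mae, Pat, Sam} ∩ {Gus, Kim, Pat, Vic} = {Gus, Pat}
… ∩ ⟦dull⟧ = {Gus, Pat} ∩ {Gus, Jo, Kim, Mae, Pat, Tess, Vic} = {Gus, Pat}
So ⟦foreign dull bottle that Kim surrounded right of Kim⟧ = {Gus, Pat}.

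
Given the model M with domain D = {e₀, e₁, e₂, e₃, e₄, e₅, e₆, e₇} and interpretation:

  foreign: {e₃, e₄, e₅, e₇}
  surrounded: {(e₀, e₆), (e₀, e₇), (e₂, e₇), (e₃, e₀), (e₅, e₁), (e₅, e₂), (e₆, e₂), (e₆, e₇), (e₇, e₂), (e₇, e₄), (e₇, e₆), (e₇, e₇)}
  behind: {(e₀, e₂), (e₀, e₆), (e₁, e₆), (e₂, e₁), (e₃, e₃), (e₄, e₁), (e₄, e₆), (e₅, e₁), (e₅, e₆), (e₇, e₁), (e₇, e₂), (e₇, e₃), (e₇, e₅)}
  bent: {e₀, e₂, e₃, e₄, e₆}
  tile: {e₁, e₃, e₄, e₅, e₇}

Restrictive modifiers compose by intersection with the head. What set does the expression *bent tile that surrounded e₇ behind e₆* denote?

⟦that surrounded e₇⟧ = {x : ⟨x, e₇⟩ ∈ ⟦surrounded⟧} = {e₀, e₂, e₆, e₇}
⟦behind e₆⟧ = {x : ⟨x, e₆⟩ ∈ ⟦behind⟧} = {e₀, e₁, e₄, e₅}
⟦tile⟧ = {e₁, e₃, e₄, e₅, e₇}
… ∩ ⟦that surrounded e₇⟧ = {e₁, e₃, e₄, e₅, e₇} ∩ {e₀, e₂, e₆, e₇} = {e₇}
… ∩ ⟦behind e₆⟧ = {e₇} ∩ {e₀, e₁, e₄, e₅} = ∅
… ∩ ⟦bent⟧ = ∅ ∩ {e₀, e₂, e₃, e₄, e₆} = ∅
So ⟦bent tile that surrounded e₇ behind e₆⟧ = ∅.

∅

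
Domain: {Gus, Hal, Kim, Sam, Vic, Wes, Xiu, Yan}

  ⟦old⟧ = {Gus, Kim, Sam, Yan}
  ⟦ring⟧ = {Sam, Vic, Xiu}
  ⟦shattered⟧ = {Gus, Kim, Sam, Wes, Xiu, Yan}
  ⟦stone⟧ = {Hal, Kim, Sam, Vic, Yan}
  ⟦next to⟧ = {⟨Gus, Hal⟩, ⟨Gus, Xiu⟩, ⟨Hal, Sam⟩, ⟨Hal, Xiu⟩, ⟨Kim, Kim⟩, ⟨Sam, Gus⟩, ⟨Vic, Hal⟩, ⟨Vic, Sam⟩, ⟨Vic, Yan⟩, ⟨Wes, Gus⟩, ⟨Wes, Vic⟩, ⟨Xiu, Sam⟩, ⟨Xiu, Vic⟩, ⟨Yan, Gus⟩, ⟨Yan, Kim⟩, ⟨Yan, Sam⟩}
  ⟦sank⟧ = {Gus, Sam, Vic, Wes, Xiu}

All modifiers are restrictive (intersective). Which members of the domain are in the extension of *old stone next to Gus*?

⟦next to Gus⟧ = {x : ⟨x, Gus⟩ ∈ ⟦next to⟧} = {Sam, Wes, Yan}
⟦stone⟧ = {Hal, Kim, Sam, Vic, Yan}
… ∩ ⟦next to Gus⟧ = {Hal, Kim, Sam, Vic, Yan} ∩ {Sam, Wes, Yan} = {Sam, Yan}
… ∩ ⟦old⟧ = {Sam, Yan} ∩ {Gus, Kim, Sam, Yan} = {Sam, Yan}
So ⟦old stone next to Gus⟧ = {Sam, Yan}.

{Sam, Yan}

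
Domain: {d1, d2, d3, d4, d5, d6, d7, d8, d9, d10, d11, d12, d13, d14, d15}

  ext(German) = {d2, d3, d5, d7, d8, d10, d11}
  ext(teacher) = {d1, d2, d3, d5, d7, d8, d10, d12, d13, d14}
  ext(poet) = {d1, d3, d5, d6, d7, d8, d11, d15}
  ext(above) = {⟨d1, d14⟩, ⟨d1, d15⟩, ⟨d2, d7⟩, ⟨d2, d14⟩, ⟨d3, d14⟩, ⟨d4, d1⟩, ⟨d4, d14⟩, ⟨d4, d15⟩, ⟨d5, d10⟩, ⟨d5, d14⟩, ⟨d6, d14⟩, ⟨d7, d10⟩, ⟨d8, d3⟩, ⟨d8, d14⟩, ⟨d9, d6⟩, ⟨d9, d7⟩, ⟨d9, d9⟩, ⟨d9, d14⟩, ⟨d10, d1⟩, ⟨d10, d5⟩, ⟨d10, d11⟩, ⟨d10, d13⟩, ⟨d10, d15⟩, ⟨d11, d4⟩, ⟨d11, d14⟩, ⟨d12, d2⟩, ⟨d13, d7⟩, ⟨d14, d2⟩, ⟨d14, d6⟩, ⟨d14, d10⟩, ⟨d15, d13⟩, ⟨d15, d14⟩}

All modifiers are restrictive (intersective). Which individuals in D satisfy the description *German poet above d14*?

⟦above d14⟧ = {x : ⟨x, d14⟩ ∈ ⟦above⟧} = {d1, d2, d3, d4, d5, d6, d8, d9, d11, d15}
⟦poet⟧ = {d1, d3, d5, d6, d7, d8, d11, d15}
… ∩ ⟦above d14⟧ = {d1, d3, d5, d6, d7, d8, d11, d15} ∩ {d1, d2, d3, d4, d5, d6, d8, d9, d11, d15} = {d1, d3, d5, d6, d8, d11, d15}
… ∩ ⟦German⟧ = {d1, d3, d5, d6, d8, d11, d15} ∩ {d2, d3, d5, d7, d8, d10, d11} = {d3, d5, d8, d11}
So ⟦German poet above d14⟧ = {d3, d5, d8, d11}.

{d3, d5, d8, d11}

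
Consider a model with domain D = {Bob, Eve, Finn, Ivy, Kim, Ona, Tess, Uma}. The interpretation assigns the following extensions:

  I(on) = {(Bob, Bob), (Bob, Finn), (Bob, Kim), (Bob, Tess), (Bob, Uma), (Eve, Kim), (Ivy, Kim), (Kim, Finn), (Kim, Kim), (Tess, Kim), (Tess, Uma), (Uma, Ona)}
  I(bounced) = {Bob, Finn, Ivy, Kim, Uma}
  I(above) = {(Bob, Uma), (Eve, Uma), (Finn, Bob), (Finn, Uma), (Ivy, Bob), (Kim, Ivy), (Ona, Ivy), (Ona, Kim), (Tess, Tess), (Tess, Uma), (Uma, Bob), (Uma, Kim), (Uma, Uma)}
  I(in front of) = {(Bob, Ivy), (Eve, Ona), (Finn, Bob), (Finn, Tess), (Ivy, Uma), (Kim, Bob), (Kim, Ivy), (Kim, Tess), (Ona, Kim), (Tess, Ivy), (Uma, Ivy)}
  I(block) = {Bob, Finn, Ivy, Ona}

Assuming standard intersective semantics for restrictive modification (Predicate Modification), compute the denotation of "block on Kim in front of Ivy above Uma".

⟦on Kim⟧ = {x : ⟨x, Kim⟩ ∈ ⟦on⟧} = {Bob, Eve, Ivy, Kim, Tess}
⟦in front of Ivy⟧ = {x : ⟨x, Ivy⟩ ∈ ⟦in front of⟧} = {Bob, Kim, Tess, Uma}
⟦above Uma⟧ = {x : ⟨x, Uma⟩ ∈ ⟦above⟧} = {Bob, Eve, Finn, Tess, Uma}
⟦block⟧ = {Bob, Finn, Ivy, Ona}
… ∩ ⟦on Kim⟧ = {Bob, Finn, Ivy, Ona} ∩ {Bob, Eve, Ivy, Kim, Tess} = {Bob, Ivy}
… ∩ ⟦in front of Ivy⟧ = {Bob, Ivy} ∩ {Bob, Kim, Tess, Uma} = {Bob}
… ∩ ⟦above Uma⟧ = {Bob} ∩ {Bob, Eve, Finn, Tess, Uma} = {Bob}
So ⟦block on Kim in front of Ivy above Uma⟧ = {Bob}.

{Bob}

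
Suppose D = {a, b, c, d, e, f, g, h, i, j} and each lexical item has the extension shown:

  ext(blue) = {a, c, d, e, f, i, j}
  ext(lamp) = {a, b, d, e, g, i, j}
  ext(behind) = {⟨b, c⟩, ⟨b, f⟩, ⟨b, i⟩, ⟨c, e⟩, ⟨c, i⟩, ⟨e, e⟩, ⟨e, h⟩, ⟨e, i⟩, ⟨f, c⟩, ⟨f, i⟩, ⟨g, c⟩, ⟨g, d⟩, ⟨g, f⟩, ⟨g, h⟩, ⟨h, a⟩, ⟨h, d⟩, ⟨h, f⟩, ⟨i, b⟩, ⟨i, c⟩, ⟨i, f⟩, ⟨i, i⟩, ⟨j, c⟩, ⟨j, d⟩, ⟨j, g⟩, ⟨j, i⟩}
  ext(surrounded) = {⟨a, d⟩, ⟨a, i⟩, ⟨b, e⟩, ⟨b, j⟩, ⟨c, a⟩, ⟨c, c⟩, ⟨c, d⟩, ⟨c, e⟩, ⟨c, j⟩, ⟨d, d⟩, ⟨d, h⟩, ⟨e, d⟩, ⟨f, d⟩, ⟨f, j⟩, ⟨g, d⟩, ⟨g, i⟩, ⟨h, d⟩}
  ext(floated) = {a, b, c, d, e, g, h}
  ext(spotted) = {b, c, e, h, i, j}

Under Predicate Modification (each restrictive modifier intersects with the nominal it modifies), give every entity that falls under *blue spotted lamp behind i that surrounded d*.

⟦behind i⟧ = {x : ⟨x, i⟩ ∈ ⟦behind⟧} = {b, c, e, f, i, j}
⟦that surrounded d⟧ = {x : ⟨x, d⟩ ∈ ⟦surrounded⟧} = {a, c, d, e, f, g, h}
⟦lamp⟧ = {a, b, d, e, g, i, j}
… ∩ ⟦behind i⟧ = {a, b, d, e, g, i, j} ∩ {b, c, e, f, i, j} = {b, e, i, j}
… ∩ ⟦that surrounded d⟧ = {b, e, i, j} ∩ {a, c, d, e, f, g, h} = {e}
… ∩ ⟦blue⟧ = {e} ∩ {a, c, d, e, f, i, j} = {e}
… ∩ ⟦spotted⟧ = {e} ∩ {b, c, e, h, i, j} = {e}
So ⟦blue spotted lamp behind i that surrounded d⟧ = {e}.

{e}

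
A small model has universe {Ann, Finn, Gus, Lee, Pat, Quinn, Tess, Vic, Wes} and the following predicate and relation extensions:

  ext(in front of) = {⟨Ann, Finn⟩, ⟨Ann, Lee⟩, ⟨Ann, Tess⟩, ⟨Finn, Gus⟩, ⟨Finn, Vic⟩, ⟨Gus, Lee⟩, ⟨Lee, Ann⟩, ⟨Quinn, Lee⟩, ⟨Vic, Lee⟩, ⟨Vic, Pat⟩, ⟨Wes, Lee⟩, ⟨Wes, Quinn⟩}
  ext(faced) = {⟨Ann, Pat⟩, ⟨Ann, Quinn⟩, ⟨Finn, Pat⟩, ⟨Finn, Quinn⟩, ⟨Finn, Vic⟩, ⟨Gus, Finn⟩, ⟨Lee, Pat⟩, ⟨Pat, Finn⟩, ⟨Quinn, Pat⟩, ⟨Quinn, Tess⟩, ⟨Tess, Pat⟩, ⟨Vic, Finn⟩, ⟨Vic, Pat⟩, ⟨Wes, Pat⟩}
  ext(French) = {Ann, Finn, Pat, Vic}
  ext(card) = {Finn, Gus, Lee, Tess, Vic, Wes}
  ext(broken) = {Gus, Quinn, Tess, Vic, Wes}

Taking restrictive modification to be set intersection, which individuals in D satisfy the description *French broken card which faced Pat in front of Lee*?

{Vic}

⟦which faced Pat⟧ = {x : ⟨x, Pat⟩ ∈ ⟦faced⟧} = {Ann, Finn, Lee, Quinn, Tess, Vic, Wes}
⟦in front of Lee⟧ = {x : ⟨x, Lee⟩ ∈ ⟦in front of⟧} = {Ann, Gus, Quinn, Vic, Wes}
⟦card⟧ = {Finn, Gus, Lee, Tess, Vic, Wes}
… ∩ ⟦which faced Pat⟧ = {Finn, Gus, Lee, Tess, Vic, Wes} ∩ {Ann, Finn, Lee, Quinn, Tess, Vic, Wes} = {Finn, Lee, Tess, Vic, Wes}
… ∩ ⟦in front of Lee⟧ = {Finn, Lee, Tess, Vic, Wes} ∩ {Ann, Gus, Quinn, Vic, Wes} = {Vic, Wes}
… ∩ ⟦French⟧ = {Vic, Wes} ∩ {Ann, Finn, Pat, Vic} = {Vic}
… ∩ ⟦broken⟧ = {Vic} ∩ {Gus, Quinn, Tess, Vic, Wes} = {Vic}
So ⟦French broken card which faced Pat in front of Lee⟧ = {Vic}.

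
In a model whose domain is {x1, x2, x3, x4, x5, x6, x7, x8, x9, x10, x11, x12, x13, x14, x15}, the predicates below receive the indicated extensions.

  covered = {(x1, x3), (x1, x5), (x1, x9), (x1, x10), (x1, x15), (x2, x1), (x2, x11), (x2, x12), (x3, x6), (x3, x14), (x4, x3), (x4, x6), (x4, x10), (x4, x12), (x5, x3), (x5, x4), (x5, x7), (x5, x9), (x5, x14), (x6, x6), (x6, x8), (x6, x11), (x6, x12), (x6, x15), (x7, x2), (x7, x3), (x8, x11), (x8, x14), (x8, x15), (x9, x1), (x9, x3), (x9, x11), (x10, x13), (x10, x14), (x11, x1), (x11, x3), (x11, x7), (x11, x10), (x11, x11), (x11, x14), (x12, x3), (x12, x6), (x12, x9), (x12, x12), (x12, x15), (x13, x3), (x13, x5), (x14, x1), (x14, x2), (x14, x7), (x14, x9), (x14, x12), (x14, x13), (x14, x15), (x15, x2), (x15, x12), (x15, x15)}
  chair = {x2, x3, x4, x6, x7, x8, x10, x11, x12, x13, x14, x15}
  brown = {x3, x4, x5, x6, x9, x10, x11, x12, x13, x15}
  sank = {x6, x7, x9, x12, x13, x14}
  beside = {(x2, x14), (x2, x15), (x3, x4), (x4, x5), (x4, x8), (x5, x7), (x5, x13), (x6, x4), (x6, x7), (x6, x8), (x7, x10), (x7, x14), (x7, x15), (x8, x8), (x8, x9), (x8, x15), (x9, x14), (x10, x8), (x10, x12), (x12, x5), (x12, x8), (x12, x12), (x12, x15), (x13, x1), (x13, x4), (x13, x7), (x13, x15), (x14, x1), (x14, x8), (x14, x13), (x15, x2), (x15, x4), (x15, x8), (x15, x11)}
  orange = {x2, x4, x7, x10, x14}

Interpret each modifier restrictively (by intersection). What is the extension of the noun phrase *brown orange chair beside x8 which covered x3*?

{x4}

⟦beside x8⟧ = {x : ⟨x, x8⟩ ∈ ⟦beside⟧} = {x4, x6, x8, x10, x12, x14, x15}
⟦which covered x3⟧ = {x : ⟨x, x3⟩ ∈ ⟦covered⟧} = {x1, x4, x5, x7, x9, x11, x12, x13}
⟦chair⟧ = {x2, x3, x4, x6, x7, x8, x10, x11, x12, x13, x14, x15}
… ∩ ⟦beside x8⟧ = {x2, x3, x4, x6, x7, x8, x10, x11, x12, x13, x14, x15} ∩ {x4, x6, x8, x10, x12, x14, x15} = {x4, x6, x8, x10, x12, x14, x15}
… ∩ ⟦which covered x3⟧ = {x4, x6, x8, x10, x12, x14, x15} ∩ {x1, x4, x5, x7, x9, x11, x12, x13} = {x4, x12}
… ∩ ⟦brown⟧ = {x4, x12} ∩ {x3, x4, x5, x6, x9, x10, x11, x12, x13, x15} = {x4, x12}
… ∩ ⟦orange⟧ = {x4, x12} ∩ {x2, x4, x7, x10, x14} = {x4}
So ⟦brown orange chair beside x8 which covered x3⟧ = {x4}.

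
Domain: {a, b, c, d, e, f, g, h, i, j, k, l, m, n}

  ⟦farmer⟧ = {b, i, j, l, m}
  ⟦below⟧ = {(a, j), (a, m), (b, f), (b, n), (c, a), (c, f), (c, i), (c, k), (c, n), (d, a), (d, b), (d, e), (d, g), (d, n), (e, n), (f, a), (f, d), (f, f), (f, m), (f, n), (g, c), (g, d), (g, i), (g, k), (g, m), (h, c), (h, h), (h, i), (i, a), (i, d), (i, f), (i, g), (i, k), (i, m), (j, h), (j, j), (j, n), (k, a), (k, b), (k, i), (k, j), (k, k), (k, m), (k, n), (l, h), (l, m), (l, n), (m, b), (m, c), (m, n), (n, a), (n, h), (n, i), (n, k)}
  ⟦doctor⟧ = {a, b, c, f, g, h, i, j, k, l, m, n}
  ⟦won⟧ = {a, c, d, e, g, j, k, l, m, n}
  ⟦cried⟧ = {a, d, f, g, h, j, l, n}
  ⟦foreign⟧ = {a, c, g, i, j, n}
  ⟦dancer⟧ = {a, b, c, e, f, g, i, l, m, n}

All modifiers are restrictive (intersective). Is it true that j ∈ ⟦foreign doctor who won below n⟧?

⟦who won⟧ = ⟦won⟧ = {a, c, d, e, g, j, k, l, m, n}
⟦below n⟧ = {x : ⟨x, n⟩ ∈ ⟦below⟧} = {b, c, d, e, f, j, k, l, m}
⟦doctor⟧ = {a, b, c, f, g, h, i, j, k, l, m, n}
… ∩ ⟦who won⟧ = {a, b, c, f, g, h, i, j, k, l, m, n} ∩ {a, c, d, e, g, j, k, l, m, n} = {a, c, g, j, k, l, m, n}
… ∩ ⟦below n⟧ = {a, c, g, j, k, l, m, n} ∩ {b, c, d, e, f, j, k, l, m} = {c, j, k, l, m}
… ∩ ⟦foreign⟧ = {c, j, k, l, m} ∩ {a, c, g, i, j, n} = {c, j}
⟦foreign doctor who won below n⟧ = {c, j}; j ∈ this set.

yes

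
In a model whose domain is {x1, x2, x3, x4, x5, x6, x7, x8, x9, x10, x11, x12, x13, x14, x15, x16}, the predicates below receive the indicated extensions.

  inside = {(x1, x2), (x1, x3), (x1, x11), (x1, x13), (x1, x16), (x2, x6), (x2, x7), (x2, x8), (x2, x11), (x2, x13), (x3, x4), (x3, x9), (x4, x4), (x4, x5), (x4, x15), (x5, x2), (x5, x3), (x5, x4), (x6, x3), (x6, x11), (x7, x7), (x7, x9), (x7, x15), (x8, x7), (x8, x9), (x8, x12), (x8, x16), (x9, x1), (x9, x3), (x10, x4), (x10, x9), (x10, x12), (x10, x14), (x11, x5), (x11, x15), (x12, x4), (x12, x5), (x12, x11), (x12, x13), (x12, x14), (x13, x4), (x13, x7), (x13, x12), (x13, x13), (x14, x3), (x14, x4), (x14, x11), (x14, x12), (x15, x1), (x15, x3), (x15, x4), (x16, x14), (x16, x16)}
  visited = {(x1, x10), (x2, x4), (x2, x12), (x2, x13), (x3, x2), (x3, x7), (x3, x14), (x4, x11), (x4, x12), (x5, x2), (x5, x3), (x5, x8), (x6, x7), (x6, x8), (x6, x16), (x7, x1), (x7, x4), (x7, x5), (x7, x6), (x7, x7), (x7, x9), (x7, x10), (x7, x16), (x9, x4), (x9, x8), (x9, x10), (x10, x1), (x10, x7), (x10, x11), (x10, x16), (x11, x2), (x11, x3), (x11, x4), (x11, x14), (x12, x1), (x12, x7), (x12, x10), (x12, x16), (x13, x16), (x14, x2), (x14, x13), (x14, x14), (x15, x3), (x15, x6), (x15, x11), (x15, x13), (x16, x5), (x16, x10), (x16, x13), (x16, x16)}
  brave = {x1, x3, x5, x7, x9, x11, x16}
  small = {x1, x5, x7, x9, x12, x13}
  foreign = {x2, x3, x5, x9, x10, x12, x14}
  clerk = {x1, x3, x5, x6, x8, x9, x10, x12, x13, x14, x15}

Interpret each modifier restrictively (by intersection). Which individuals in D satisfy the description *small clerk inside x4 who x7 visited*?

{x5}

⟦inside x4⟧ = {x : ⟨x, x4⟩ ∈ ⟦inside⟧} = {x3, x4, x5, x10, x12, x13, x14, x15}
⟦who x7 visited⟧ = {x : ⟨x7, x⟩ ∈ ⟦visited⟧} = {x1, x4, x5, x6, x7, x9, x10, x16}
⟦clerk⟧ = {x1, x3, x5, x6, x8, x9, x10, x12, x13, x14, x15}
… ∩ ⟦inside x4⟧ = {x1, x3, x5, x6, x8, x9, x10, x12, x13, x14, x15} ∩ {x3, x4, x5, x10, x12, x13, x14, x15} = {x3, x5, x10, x12, x13, x14, x15}
… ∩ ⟦who x7 visited⟧ = {x3, x5, x10, x12, x13, x14, x15} ∩ {x1, x4, x5, x6, x7, x9, x10, x16} = {x5, x10}
… ∩ ⟦small⟧ = {x5, x10} ∩ {x1, x5, x7, x9, x12, x13} = {x5}
So ⟦small clerk inside x4 who x7 visited⟧ = {x5}.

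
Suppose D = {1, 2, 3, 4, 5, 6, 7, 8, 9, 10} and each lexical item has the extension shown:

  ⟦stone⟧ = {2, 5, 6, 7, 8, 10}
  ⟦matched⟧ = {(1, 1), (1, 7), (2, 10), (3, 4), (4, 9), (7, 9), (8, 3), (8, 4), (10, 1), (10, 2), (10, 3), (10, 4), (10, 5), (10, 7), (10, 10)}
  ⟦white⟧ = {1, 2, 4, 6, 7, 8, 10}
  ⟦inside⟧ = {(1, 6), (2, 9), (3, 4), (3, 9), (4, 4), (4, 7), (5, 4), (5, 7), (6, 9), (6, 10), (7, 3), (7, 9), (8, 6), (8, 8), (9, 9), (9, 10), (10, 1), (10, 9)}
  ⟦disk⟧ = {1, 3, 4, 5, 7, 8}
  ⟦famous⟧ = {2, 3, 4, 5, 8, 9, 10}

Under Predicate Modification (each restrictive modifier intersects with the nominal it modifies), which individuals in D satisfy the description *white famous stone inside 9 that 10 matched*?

⟦inside 9⟧ = {x : ⟨x, 9⟩ ∈ ⟦inside⟧} = {2, 3, 6, 7, 9, 10}
⟦that 10 matched⟧ = {x : ⟨10, x⟩ ∈ ⟦matched⟧} = {1, 2, 3, 4, 5, 7, 10}
⟦stone⟧ = {2, 5, 6, 7, 8, 10}
… ∩ ⟦inside 9⟧ = {2, 5, 6, 7, 8, 10} ∩ {2, 3, 6, 7, 9, 10} = {2, 6, 7, 10}
… ∩ ⟦that 10 matched⟧ = {2, 6, 7, 10} ∩ {1, 2, 3, 4, 5, 7, 10} = {2, 7, 10}
… ∩ ⟦white⟧ = {2, 7, 10} ∩ {1, 2, 4, 6, 7, 8, 10} = {2, 7, 10}
… ∩ ⟦famous⟧ = {2, 7, 10} ∩ {2, 3, 4, 5, 8, 9, 10} = {2, 10}
So ⟦white famous stone inside 9 that 10 matched⟧ = {2, 10}.

{2, 10}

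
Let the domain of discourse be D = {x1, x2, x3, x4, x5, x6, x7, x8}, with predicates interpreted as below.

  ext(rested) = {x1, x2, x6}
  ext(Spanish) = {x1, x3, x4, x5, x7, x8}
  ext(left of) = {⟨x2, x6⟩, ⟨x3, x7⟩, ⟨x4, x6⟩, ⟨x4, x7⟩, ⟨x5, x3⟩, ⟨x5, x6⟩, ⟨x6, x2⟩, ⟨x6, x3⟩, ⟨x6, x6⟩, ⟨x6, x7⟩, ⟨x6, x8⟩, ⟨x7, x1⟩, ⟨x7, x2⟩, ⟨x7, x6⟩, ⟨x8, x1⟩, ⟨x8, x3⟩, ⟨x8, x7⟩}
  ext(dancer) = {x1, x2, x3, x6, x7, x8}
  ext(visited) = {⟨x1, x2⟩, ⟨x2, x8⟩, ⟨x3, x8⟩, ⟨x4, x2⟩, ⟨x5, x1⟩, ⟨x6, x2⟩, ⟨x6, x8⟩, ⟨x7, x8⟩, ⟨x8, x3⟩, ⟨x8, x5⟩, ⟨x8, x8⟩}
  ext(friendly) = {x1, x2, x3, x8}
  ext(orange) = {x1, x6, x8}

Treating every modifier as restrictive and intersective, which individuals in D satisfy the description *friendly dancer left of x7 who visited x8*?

{x3, x8}

⟦left of x7⟧ = {x : ⟨x, x7⟩ ∈ ⟦left of⟧} = {x3, x4, x6, x8}
⟦who visited x8⟧ = {x : ⟨x, x8⟩ ∈ ⟦visited⟧} = {x2, x3, x6, x7, x8}
⟦dancer⟧ = {x1, x2, x3, x6, x7, x8}
… ∩ ⟦left of x7⟧ = {x1, x2, x3, x6, x7, x8} ∩ {x3, x4, x6, x8} = {x3, x6, x8}
… ∩ ⟦who visited x8⟧ = {x3, x6, x8} ∩ {x2, x3, x6, x7, x8} = {x3, x6, x8}
… ∩ ⟦friendly⟧ = {x3, x6, x8} ∩ {x1, x2, x3, x8} = {x3, x8}
So ⟦friendly dancer left of x7 who visited x8⟧ = {x3, x8}.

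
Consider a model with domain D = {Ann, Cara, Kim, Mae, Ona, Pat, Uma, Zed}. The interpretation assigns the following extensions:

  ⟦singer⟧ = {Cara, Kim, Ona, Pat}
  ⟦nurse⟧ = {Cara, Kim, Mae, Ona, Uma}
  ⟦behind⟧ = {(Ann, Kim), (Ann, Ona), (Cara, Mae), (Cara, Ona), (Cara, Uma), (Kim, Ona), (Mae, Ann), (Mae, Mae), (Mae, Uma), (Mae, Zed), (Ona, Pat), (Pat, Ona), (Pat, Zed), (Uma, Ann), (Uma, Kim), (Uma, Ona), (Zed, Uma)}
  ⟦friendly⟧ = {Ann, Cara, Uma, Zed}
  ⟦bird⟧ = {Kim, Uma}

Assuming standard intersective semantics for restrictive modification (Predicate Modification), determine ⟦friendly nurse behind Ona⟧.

⟦behind Ona⟧ = {x : ⟨x, Ona⟩ ∈ ⟦behind⟧} = {Ann, Cara, Kim, Pat, Uma}
⟦nurse⟧ = {Cara, Kim, Mae, Ona, Uma}
… ∩ ⟦behind Ona⟧ = {Cara, Kim, Mae, Ona, Uma} ∩ {Ann, Cara, Kim, Pat, Uma} = {Cara, Kim, Uma}
… ∩ ⟦friendly⟧ = {Cara, Kim, Uma} ∩ {Ann, Cara, Uma, Zed} = {Cara, Uma}
So ⟦friendly nurse behind Ona⟧ = {Cara, Uma}.

{Cara, Uma}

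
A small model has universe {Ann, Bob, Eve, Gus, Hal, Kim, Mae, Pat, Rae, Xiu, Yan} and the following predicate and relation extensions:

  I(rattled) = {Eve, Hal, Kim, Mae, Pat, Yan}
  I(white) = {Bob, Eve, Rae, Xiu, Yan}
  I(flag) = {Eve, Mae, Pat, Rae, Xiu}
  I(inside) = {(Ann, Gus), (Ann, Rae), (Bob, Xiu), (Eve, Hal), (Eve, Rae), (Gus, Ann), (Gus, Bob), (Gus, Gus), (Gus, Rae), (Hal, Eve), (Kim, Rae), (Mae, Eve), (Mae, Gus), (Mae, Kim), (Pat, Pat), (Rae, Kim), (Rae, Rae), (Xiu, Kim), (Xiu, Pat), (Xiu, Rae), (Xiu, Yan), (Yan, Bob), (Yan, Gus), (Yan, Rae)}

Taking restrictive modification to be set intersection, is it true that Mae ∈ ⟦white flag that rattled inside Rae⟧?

⟦that rattled⟧ = ⟦rattled⟧ = {Eve, Hal, Kim, Mae, Pat, Yan}
⟦inside Rae⟧ = {x : ⟨x, Rae⟩ ∈ ⟦inside⟧} = {Ann, Eve, Gus, Kim, Rae, Xiu, Yan}
⟦flag⟧ = {Eve, Mae, Pat, Rae, Xiu}
… ∩ ⟦that rattled⟧ = {Eve, Mae, Pat, Rae, Xiu} ∩ {Eve, Hal, Kim, Mae, Pat, Yan} = {Eve, Mae, Pat}
… ∩ ⟦inside Rae⟧ = {Eve, Mae, Pat} ∩ {Ann, Eve, Gus, Kim, Rae, Xiu, Yan} = {Eve}
… ∩ ⟦white⟧ = {Eve} ∩ {Bob, Eve, Rae, Xiu, Yan} = {Eve}
⟦white flag that rattled inside Rae⟧ = {Eve}; Mae ∉ this set.

no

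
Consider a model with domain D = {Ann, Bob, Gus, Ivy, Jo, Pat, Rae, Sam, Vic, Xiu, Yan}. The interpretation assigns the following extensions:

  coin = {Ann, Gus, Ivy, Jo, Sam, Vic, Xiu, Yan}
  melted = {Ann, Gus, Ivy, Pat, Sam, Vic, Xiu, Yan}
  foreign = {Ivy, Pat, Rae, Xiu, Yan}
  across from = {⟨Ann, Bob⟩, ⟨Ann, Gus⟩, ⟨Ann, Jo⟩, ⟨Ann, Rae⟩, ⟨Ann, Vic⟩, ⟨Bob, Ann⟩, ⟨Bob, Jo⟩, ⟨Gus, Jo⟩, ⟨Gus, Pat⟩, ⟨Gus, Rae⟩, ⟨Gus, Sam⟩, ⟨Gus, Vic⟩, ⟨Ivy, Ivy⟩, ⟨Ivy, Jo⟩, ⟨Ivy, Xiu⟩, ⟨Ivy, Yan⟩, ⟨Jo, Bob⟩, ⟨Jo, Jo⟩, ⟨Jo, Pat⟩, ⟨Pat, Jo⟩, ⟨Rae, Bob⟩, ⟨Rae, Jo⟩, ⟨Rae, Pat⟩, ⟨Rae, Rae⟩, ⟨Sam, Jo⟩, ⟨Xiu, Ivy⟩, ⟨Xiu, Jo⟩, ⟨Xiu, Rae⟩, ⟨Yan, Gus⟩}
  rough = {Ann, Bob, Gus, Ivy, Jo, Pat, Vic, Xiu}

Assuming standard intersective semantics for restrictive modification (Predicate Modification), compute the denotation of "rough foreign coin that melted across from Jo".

{Ivy, Xiu}

⟦that melted⟧ = ⟦melted⟧ = {Ann, Gus, Ivy, Pat, Sam, Vic, Xiu, Yan}
⟦across from Jo⟧ = {x : ⟨x, Jo⟩ ∈ ⟦across from⟧} = {Ann, Bob, Gus, Ivy, Jo, Pat, Rae, Sam, Xiu}
⟦coin⟧ = {Ann, Gus, Ivy, Jo, Sam, Vic, Xiu, Yan}
… ∩ ⟦that melted⟧ = {Ann, Gus, Ivy, Jo, Sam, Vic, Xiu, Yan} ∩ {Ann, Gus, Ivy, Pat, Sam, Vic, Xiu, Yan} = {Ann, Gus, Ivy, Sam, Vic, Xiu, Yan}
… ∩ ⟦across from Jo⟧ = {Ann, Gus, Ivy, Sam, Vic, Xiu, Yan} ∩ {Ann, Bob, Gus, Ivy, Jo, Pat, Rae, Sam, Xiu} = {Ann, Gus, Ivy, Sam, Xiu}
… ∩ ⟦rough⟧ = {Ann, Gus, Ivy, Sam, Xiu} ∩ {Ann, Bob, Gus, Ivy, Jo, Pat, Vic, Xiu} = {Ann, Gus, Ivy, Xiu}
… ∩ ⟦foreign⟧ = {Ann, Gus, Ivy, Xiu} ∩ {Ivy, Pat, Rae, Xiu, Yan} = {Ivy, Xiu}
So ⟦rough foreign coin that melted across from Jo⟧ = {Ivy, Xiu}.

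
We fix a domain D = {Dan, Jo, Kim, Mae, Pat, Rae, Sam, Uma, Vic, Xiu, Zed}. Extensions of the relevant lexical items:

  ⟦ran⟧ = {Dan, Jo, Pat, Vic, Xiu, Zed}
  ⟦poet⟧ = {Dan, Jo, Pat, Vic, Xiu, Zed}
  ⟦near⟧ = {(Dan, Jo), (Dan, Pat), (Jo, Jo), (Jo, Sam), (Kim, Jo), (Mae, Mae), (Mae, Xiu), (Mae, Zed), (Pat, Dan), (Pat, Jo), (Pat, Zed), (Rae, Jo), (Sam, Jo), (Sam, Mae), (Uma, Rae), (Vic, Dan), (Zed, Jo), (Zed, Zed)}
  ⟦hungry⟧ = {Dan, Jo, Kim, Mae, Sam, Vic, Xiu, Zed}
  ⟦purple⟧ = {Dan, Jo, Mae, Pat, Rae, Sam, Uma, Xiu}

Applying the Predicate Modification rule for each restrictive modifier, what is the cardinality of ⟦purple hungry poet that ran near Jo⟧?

2

⟦that ran⟧ = ⟦ran⟧ = {Dan, Jo, Pat, Vic, Xiu, Zed}
⟦near Jo⟧ = {x : ⟨x, Jo⟩ ∈ ⟦near⟧} = {Dan, Jo, Kim, Pat, Rae, Sam, Zed}
⟦poet⟧ = {Dan, Jo, Pat, Vic, Xiu, Zed}
… ∩ ⟦that ran⟧ = {Dan, Jo, Pat, Vic, Xiu, Zed} ∩ {Dan, Jo, Pat, Vic, Xiu, Zed} = {Dan, Jo, Pat, Vic, Xiu, Zed}
… ∩ ⟦near Jo⟧ = {Dan, Jo, Pat, Vic, Xiu, Zed} ∩ {Dan, Jo, Kim, Pat, Rae, Sam, Zed} = {Dan, Jo, Pat, Zed}
… ∩ ⟦purple⟧ = {Dan, Jo, Pat, Zed} ∩ {Dan, Jo, Mae, Pat, Rae, Sam, Uma, Xiu} = {Dan, Jo, Pat}
… ∩ ⟦hungry⟧ = {Dan, Jo, Pat} ∩ {Dan, Jo, Kim, Mae, Sam, Vic, Xiu, Zed} = {Dan, Jo}
⟦purple hungry poet that ran near Jo⟧ = {Dan, Jo}, so the cardinality is 2.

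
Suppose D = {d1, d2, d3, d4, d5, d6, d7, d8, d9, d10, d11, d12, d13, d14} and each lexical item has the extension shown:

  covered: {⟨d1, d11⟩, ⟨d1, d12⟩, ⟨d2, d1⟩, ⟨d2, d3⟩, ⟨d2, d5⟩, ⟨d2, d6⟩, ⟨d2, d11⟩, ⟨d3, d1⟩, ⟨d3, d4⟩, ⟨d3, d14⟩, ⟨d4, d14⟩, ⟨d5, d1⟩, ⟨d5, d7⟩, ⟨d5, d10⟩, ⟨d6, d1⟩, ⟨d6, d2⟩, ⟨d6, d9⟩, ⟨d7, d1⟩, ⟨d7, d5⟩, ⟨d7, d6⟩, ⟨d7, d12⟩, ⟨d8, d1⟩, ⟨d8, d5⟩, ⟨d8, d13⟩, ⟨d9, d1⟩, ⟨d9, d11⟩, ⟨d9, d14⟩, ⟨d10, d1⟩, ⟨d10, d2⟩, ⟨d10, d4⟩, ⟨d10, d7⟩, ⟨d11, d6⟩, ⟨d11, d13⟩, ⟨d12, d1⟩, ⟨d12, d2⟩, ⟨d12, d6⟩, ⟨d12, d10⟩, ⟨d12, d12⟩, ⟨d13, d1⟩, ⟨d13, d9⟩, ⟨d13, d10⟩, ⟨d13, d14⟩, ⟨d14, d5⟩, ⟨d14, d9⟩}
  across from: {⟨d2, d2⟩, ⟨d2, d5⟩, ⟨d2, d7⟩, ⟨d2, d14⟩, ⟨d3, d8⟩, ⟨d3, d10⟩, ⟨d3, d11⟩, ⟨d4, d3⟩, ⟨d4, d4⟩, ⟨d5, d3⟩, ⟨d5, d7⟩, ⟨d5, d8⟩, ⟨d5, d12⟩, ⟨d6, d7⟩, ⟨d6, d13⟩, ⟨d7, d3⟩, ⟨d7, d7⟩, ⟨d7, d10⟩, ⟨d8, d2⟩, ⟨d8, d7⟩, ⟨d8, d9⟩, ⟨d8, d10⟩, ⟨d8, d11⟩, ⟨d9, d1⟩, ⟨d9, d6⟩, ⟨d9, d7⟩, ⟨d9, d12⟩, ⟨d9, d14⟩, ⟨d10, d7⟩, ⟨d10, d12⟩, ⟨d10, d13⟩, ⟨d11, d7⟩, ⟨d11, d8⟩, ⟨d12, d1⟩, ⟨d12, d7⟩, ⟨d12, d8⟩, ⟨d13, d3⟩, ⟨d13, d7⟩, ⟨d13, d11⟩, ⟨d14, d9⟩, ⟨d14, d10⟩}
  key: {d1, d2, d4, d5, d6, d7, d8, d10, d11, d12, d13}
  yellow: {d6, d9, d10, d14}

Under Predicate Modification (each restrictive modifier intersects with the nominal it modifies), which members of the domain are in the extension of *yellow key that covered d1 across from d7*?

⟦that covered d1⟧ = {x : ⟨x, d1⟩ ∈ ⟦covered⟧} = {d2, d3, d5, d6, d7, d8, d9, d10, d12, d13}
⟦across from d7⟧ = {x : ⟨x, d7⟩ ∈ ⟦across from⟧} = {d2, d5, d6, d7, d8, d9, d10, d11, d12, d13}
⟦key⟧ = {d1, d2, d4, d5, d6, d7, d8, d10, d11, d12, d13}
… ∩ ⟦that covered d1⟧ = {d1, d2, d4, d5, d6, d7, d8, d10, d11, d12, d13} ∩ {d2, d3, d5, d6, d7, d8, d9, d10, d12, d13} = {d2, d5, d6, d7, d8, d10, d12, d13}
… ∩ ⟦across from d7⟧ = {d2, d5, d6, d7, d8, d10, d12, d13} ∩ {d2, d5, d6, d7, d8, d9, d10, d11, d12, d13} = {d2, d5, d6, d7, d8, d10, d12, d13}
… ∩ ⟦yellow⟧ = {d2, d5, d6, d7, d8, d10, d12, d13} ∩ {d6, d9, d10, d14} = {d6, d10}
So ⟦yellow key that covered d1 across from d7⟧ = {d6, d10}.

{d6, d10}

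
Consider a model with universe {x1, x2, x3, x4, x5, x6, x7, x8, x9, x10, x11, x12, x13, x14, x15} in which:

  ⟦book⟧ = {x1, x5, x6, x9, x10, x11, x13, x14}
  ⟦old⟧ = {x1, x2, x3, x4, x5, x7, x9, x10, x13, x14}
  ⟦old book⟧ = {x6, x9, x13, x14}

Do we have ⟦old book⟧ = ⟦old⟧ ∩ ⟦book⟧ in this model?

no

⟦old⟧ ∩ ⟦book⟧ = {x1, x2, x3, x4, x5, x7, x9, x10, x13, x14} ∩ {x1, x5, x6, x9, x10, x11, x13, x14} = {x1, x5, x9, x10, x13, x14}
Observed ⟦old book⟧ = {x6, x9, x13, x14}.
These differ, so the modifier is not intersective in this model.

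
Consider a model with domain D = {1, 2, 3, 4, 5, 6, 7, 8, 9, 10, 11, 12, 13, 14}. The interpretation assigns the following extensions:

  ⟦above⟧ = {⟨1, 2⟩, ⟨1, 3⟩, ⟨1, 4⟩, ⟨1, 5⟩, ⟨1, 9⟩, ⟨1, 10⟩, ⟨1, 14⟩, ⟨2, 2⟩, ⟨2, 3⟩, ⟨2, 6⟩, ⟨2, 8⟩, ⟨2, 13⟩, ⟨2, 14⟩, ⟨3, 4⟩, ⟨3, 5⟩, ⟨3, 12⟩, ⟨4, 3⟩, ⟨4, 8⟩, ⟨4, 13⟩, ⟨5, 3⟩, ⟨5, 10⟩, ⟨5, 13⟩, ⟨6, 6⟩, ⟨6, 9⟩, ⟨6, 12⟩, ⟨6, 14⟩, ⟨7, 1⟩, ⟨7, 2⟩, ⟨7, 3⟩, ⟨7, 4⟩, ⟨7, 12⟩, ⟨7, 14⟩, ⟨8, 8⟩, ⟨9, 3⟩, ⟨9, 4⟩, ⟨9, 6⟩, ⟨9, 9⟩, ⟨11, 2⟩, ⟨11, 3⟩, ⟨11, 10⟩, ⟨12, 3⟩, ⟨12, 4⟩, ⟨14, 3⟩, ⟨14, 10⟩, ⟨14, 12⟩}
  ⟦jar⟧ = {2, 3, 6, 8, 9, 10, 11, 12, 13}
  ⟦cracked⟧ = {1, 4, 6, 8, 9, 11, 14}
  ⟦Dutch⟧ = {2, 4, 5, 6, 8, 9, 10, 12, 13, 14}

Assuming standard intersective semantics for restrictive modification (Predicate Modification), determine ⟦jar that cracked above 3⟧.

{9, 11}

⟦that cracked⟧ = ⟦cracked⟧ = {1, 4, 6, 8, 9, 11, 14}
⟦above 3⟧ = {x : ⟨x, 3⟩ ∈ ⟦above⟧} = {1, 2, 4, 5, 7, 9, 11, 12, 14}
⟦jar⟧ = {2, 3, 6, 8, 9, 10, 11, 12, 13}
… ∩ ⟦that cracked⟧ = {2, 3, 6, 8, 9, 10, 11, 12, 13} ∩ {1, 4, 6, 8, 9, 11, 14} = {6, 8, 9, 11}
… ∩ ⟦above 3⟧ = {6, 8, 9, 11} ∩ {1, 2, 4, 5, 7, 9, 11, 12, 14} = {9, 11}
So ⟦jar that cracked above 3⟧ = {9, 11}.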